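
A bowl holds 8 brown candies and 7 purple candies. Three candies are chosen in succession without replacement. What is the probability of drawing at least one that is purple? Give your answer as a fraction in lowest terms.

57/65

P(no purple) = 8/15 × 7/14 × 6/13 = 336/2730 = 8/65.
P(at least one) = 1 − 8/65 = 57/65.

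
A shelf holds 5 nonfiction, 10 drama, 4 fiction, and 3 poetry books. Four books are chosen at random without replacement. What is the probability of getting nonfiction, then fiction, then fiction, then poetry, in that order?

3/2926

Each draw changes the counts, so multiply the conditional probabilities along the sequence:
P = 5/22 × 4/21 × 3/20 × 3/19 = 180/175560 = 3/2926.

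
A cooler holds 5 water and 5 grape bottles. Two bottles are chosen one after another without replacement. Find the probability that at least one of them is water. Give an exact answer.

P(no water) = 5/10 × 4/9 = 20/90 = 2/9.
P(at least one) = 1 − 2/9 = 7/9.

7/9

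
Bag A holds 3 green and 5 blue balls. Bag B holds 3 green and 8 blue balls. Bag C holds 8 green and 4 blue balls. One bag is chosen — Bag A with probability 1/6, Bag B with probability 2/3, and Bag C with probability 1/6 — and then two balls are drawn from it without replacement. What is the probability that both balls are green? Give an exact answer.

From Bag A: P(both green) = (3/8)(2/7) = 3/28.
From Bag B: P(both green) = (3/11)(2/10) = 3/55.
From Bag C: P(both green) = (8/12)(7/11) = 14/33.
Total probability = (1/6)(3/28) + (2/3)(3/55) + (1/6)(14/33) = 3463/27720.

3463/27720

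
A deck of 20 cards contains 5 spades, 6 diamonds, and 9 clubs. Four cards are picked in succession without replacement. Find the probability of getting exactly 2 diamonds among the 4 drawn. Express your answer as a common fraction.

One ordering (diamonds drawn first) has probability 6/20 × 5/19 × 14/18 × 13/17 = 5460/116280 = 91/1938.
There are C(4,2) = 6 such orderings, each equally likely, so P = 6 × 91/1938 = 91/323.

91/323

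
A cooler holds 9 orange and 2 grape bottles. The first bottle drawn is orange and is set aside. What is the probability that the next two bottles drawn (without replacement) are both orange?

28/45

With the first bottle removed, 8 orange remain out of 10.
P = 8/10 × 7/9 = 56/90 = 28/45.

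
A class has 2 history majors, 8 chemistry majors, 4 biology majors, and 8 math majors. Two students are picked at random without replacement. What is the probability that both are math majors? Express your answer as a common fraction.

P(all math majors) = 8/22 × 7/21 = 56/462 = 4/33.

4/33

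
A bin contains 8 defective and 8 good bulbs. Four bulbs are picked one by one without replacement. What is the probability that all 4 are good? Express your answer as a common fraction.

1/26

P(all good) = 8/16 × 7/15 × 6/14 × 5/13 = 1680/43680 = 1/26.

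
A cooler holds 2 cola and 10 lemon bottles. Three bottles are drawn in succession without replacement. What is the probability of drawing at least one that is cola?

5/11

P(no cola) = 10/12 × 9/11 × 8/10 = 720/1320 = 6/11.
P(at least one) = 1 − 6/11 = 5/11.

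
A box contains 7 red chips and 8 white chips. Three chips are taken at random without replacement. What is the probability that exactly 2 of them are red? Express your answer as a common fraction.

One ordering (red drawn first) has probability 7/15 × 6/14 × 8/13 = 336/2730 = 8/65.
There are C(3,2) = 3 such orderings, each equally likely, so P = 3 × 8/65 = 24/65.

24/65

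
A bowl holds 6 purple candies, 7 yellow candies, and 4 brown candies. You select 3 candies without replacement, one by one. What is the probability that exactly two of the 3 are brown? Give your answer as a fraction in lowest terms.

39/340

One ordering (brown drawn first) has probability 4/17 × 3/16 × 13/15 = 156/4080 = 13/340.
There are C(3,2) = 3 such orderings, each equally likely, so P = 3 × 13/340 = 39/340.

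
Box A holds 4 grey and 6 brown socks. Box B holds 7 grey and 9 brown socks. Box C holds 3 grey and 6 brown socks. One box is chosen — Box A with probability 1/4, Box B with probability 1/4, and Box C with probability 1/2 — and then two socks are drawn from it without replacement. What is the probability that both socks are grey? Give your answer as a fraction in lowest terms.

From Box A: P(both grey) = (4/10)(3/9) = 2/15.
From Box B: P(both grey) = (7/16)(6/15) = 7/40.
From Box C: P(both grey) = (3/9)(2/8) = 1/12.
Total probability = (1/4)(2/15) + (1/4)(7/40) + (1/2)(1/12) = 19/160.

19/160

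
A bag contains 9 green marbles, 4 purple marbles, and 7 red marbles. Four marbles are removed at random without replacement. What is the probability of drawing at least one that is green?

P(no green) = 11/20 × 10/19 × 9/18 × 8/17 = 7920/116280 = 22/323.
P(at least one) = 1 − 22/323 = 301/323.

301/323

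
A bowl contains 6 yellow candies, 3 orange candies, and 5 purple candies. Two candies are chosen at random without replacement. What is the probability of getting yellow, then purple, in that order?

15/91

Chain rule:
P = 6/14 × 5/13 = 30/182 = 15/91.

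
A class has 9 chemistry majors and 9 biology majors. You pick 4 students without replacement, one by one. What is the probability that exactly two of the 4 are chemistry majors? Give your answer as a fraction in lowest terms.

One ordering (chemistry majors drawn first) has probability 9/18 × 8/17 × 9/16 × 8/15 = 5184/73440 = 6/85.
There are C(4,2) = 6 such orderings, each equally likely, so P = 6 × 6/85 = 36/85.

36/85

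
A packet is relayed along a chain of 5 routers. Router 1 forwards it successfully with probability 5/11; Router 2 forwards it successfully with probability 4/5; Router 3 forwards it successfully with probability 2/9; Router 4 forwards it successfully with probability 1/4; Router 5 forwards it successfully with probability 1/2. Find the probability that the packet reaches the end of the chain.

Multiplying along the chain,
P = 5/11 × 4/5 × 2/9 × 1/4 × 1/2 = 40/3960 = 1/99.

1/99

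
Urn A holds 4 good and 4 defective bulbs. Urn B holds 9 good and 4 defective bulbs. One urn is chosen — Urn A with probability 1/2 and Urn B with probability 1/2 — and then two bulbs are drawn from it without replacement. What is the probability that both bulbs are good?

123/364

From Urn A: P(both good) = (4/8)(3/7) = 3/14.
From Urn B: P(both good) = (9/13)(8/12) = 6/13.
Total probability = (1/2)(3/14) + (1/2)(6/13) = 123/364.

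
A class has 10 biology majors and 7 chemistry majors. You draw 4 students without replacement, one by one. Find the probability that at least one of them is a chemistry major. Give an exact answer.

P(no chemistry majors) = 10/17 × 9/16 × 8/15 × 7/14 = 5040/57120 = 3/34.
P(at least one) = 1 − 3/34 = 31/34.

31/34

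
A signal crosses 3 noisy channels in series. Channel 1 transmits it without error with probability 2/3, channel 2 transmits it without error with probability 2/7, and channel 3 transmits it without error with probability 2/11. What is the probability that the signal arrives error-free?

8/231

Multiplying along the chain,
P = 2/3 × 2/7 × 2/11 = 8/231.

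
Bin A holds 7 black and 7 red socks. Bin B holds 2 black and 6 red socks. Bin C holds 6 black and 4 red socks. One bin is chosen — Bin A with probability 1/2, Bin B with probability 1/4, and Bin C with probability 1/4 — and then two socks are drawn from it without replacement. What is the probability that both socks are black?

From Bin A: P(both black) = (7/14)(6/13) = 3/13.
From Bin B: P(both black) = (2/8)(1/7) = 1/28.
From Bin C: P(both black) = (6/10)(5/9) = 1/3.
Total probability = (1/2)(3/13) + (1/4)(1/28) + (1/4)(1/3) = 907/4368.

907/4368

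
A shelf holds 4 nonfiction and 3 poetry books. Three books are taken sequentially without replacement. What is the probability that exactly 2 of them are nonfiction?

18/35

One ordering (nonfiction drawn first) has probability 4/7 × 3/6 × 3/5 = 36/210 = 6/35.
There are C(3,2) = 3 such orderings, each equally likely, so P = 3 × 6/35 = 18/35.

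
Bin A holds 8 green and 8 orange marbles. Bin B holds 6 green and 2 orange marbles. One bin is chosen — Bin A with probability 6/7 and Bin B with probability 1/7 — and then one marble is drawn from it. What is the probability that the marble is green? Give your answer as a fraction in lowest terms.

15/28

From Bin A: P(green) = 8/16.
From Bin B: P(green) = 6/8.
Total probability = (6/7)(8/16) + (1/7)(6/8) = 15/28.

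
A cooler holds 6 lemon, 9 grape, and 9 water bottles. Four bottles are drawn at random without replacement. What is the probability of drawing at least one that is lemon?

1261/1771

P(no lemon) = 18/24 × 17/23 × 16/22 × 15/21 = 73440/255024 = 510/1771.
P(at least one) = 1 − 510/1771 = 1261/1771.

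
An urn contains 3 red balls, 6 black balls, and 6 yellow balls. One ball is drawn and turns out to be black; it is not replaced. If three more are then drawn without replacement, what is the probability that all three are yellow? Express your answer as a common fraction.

5/91

After the first draw, 6 of the remaining 14 balls are yellow.
P = 6/14 × 5/13 × 4/12 = 120/2184 = 5/91.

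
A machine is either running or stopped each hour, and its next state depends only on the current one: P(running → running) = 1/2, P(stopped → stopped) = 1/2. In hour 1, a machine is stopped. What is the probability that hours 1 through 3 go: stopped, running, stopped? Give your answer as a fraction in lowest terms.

Hour 1 is given. For each transition, use the conditional probability from the current state:
P(running | stopped) = 1/2; P(stopped | running) = 1/2.
P = 1/2 × 1/2 = 1/4.

1/4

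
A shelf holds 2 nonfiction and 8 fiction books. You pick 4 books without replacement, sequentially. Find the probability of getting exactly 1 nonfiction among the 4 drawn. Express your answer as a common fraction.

One ordering (nonfiction drawn first) has probability 2/10 × 8/9 × 7/8 × 6/7 = 672/5040 = 2/15.
There are C(4,1) = 4 such orderings, each equally likely, so P = 4 × 2/15 = 8/15.

8/15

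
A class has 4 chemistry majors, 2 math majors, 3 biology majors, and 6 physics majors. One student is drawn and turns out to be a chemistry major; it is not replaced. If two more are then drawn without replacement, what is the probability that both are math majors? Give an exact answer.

1/91

With the first student removed, 2 math majors remain out of 14.
P = 2/14 × 1/13 = 2/182 = 1/91.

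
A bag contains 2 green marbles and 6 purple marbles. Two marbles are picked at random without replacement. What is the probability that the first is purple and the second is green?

3/14

Multiply the probability of each draw given the previous ones:
P = 6/8 × 2/7 = 12/56 = 3/14.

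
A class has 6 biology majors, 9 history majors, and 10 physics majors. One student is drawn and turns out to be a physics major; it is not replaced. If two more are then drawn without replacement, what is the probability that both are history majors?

3/23

With the first student removed, 9 history majors remain out of 24.
P = 9/24 × 8/23 = 72/552 = 3/23.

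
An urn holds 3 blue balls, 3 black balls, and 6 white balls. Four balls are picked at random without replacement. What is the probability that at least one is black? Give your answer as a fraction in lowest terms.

41/55

P(no black) = 9/12 × 8/11 × 7/10 × 6/9 = 3024/11880 = 14/55.
P(at least one) = 1 − 14/55 = 41/55.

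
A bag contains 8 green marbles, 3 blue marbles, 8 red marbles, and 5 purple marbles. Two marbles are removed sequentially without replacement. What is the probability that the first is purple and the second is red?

Each draw changes the counts, so multiply the conditional probabilities along the sequence:
P = 5/24 × 8/23 = 40/552 = 5/69.

5/69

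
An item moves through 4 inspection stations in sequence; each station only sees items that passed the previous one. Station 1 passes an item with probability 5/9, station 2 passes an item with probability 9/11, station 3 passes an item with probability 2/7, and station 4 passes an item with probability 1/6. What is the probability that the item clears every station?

5/231

Multiplying along the chain,
P = 5/9 × 9/11 × 2/7 × 1/6 = 90/4158 = 5/231.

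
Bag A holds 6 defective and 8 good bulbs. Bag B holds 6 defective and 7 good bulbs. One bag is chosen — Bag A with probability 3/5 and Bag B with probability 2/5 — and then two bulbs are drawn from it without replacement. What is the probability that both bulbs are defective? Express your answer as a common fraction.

From Bag A: P(both defective) = (6/14)(5/13) = 15/91.
From Bag B: P(both defective) = (6/13)(5/12) = 5/26.
Total probability = (3/5)(15/91) + (2/5)(5/26) = 16/91.

16/91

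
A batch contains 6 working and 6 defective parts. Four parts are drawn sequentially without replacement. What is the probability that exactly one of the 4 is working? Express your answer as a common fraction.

One ordering (working drawn first) has probability 6/12 × 6/11 × 5/10 × 4/9 = 720/11880 = 2/33.
There are C(4,1) = 4 such orderings, each equally likely, so P = 4 × 2/33 = 8/33.

8/33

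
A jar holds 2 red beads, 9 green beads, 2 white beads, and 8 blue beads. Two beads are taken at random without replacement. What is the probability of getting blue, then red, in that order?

Chain rule:
P = 8/21 × 2/20 = 16/420 = 4/105.

4/105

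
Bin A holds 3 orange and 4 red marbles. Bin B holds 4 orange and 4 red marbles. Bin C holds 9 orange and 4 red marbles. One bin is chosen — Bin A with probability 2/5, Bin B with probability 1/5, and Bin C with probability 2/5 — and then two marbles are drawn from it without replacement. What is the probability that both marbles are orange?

From Bin A: P(both orange) = (3/7)(2/6) = 1/7.
From Bin B: P(both orange) = (4/8)(3/7) = 3/14.
From Bin C: P(both orange) = (9/13)(8/12) = 6/13.
Total probability = (2/5)(1/7) + (1/5)(3/14) + (2/5)(6/13) = 37/130.

37/130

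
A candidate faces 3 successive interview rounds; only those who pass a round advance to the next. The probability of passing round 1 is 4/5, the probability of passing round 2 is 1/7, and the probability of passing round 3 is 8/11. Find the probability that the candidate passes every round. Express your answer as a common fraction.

32/385

Each stage is reached only if all earlier stages succeed, so
P = 4/5 × 1/7 × 8/11 = 32/385.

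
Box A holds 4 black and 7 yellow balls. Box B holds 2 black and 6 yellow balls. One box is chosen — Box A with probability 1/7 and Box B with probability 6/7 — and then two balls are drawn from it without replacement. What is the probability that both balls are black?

From Box A: P(both black) = (4/11)(3/10) = 6/55.
From Box B: P(both black) = (2/8)(1/7) = 1/28.
Total probability = (1/7)(6/55) + (6/7)(1/28) = 249/5390.

249/5390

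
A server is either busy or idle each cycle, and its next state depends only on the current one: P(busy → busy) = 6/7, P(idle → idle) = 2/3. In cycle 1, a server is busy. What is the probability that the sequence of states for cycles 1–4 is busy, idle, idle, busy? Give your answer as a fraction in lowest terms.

2/63

Cycle 1 is given. For each transition, use the conditional probability from the current state:
P(idle | busy) = 1/7; P(idle | idle) = 2/3; P(busy | idle) = 1/3.
P = 1/7 × 2/3 × 1/3 = 2/63.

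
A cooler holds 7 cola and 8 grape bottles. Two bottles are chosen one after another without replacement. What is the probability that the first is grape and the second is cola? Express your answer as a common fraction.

Chain rule:
P = 8/15 × 7/14 = 56/210 = 4/15.

4/15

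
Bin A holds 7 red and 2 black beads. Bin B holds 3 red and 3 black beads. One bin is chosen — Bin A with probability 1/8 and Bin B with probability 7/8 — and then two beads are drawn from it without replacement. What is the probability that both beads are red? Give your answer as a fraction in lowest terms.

From Bin A: P(both red) = (7/9)(6/8) = 7/12.
From Bin B: P(both red) = (3/6)(2/5) = 1/5.
Total probability = (1/8)(7/12) + (7/8)(1/5) = 119/480.

119/480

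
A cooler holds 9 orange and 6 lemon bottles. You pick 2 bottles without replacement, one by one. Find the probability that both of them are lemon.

P(all lemon) = 6/15 × 5/14 = 30/210 = 1/7.

1/7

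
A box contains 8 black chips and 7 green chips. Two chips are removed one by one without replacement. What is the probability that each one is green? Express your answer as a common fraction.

P(every draw is green) = 7/15 × 6/14 = 42/210 = 1/5.

1/5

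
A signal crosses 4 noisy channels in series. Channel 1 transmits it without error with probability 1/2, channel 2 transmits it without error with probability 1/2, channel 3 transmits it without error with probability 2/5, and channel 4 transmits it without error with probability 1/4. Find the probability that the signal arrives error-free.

Each stage is reached only if all earlier stages succeed, so
P = 1/2 × 1/2 × 2/5 × 1/4 = 2/80 = 1/40.

1/40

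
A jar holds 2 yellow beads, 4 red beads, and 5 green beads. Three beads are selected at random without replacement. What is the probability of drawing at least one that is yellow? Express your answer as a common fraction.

P(no yellow) = 9/11 × 8/10 × 7/9 = 504/990 = 28/55.
P(at least one) = 1 − 28/55 = 27/55.

27/55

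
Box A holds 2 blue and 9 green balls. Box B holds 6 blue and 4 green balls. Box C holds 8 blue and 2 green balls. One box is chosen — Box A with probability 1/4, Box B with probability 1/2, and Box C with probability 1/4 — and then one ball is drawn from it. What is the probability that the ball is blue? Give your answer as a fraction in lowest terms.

From Box A: P(blue) = 2/11.
From Box B: P(blue) = 6/10.
From Box C: P(blue) = 8/10.
Total probability = (1/4)(2/11) + (1/2)(6/10) + (1/4)(8/10) = 6/11.

6/11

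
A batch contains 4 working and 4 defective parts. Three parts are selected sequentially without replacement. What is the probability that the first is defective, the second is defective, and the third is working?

Chain rule:
P = 4/8 × 3/7 × 4/6 = 48/336 = 1/7.

1/7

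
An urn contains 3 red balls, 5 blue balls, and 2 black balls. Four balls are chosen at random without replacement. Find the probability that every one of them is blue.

1/42

P = 5/10 × 4/9 × 3/8 × 2/7 = 120/5040 = 1/42.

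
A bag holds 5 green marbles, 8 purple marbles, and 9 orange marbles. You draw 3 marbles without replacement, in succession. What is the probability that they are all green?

P(all green) = 5/22 × 4/21 × 3/20 = 60/9240 = 1/154.

1/154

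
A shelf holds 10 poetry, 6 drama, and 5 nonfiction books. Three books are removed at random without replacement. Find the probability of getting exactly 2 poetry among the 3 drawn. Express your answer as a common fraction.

One ordering (poetry drawn first) has probability 10/21 × 9/20 × 11/19 = 990/7980 = 33/266.
There are C(3,2) = 3 such orderings, each equally likely, so P = 3 × 33/266 = 99/266.

99/266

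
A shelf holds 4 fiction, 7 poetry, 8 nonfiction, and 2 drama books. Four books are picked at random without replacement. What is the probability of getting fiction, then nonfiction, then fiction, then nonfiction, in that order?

4/855

Multiply the probability of each draw given the previous ones:
P = 4/21 × 8/20 × 3/19 × 7/18 = 672/143640 = 4/855.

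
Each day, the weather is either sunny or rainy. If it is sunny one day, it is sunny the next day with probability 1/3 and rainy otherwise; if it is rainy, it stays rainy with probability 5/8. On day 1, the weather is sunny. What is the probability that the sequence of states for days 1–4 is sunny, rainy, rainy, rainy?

25/96

Day 1 is given. For each transition, use the conditional probability from the current state:
P(rainy | sunny) = 2/3; P(rainy | rainy) = 5/8; P(rainy | rainy) = 5/8.
P = 2/3 × 5/8 × 5/8 = 50/192 = 25/96.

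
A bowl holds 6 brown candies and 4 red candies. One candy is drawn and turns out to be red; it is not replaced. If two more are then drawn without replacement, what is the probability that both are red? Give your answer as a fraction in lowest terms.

With the first candy removed, 3 red remain out of 9.
P = 3/9 × 2/8 = 6/72 = 1/12.

1/12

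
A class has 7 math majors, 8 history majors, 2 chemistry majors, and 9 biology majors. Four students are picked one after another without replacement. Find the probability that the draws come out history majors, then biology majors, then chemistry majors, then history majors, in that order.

Each draw changes the counts, so multiply the conditional probabilities along the sequence:
P = 8/26 × 9/25 × 2/24 × 7/23 = 1008/358800 = 21/7475.

21/7475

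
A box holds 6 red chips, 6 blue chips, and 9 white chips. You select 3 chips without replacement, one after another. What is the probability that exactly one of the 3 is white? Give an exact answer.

297/665

One ordering (white drawn first) has probability 9/21 × 12/20 × 11/19 = 1188/7980 = 99/665.
There are C(3,1) = 3 such orderings, each equally likely, so P = 3 × 99/665 = 297/665.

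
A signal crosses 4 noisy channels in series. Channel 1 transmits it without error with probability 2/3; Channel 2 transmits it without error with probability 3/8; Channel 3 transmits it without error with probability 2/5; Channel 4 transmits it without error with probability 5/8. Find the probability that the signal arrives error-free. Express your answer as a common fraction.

The events are sequential, so multiply the conditional probabilities:
P = 2/3 × 3/8 × 2/5 × 5/8 = 60/960 = 1/16.

1/16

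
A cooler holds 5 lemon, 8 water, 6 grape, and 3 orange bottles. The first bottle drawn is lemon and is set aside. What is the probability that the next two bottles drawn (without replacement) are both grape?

1/14

With the first bottle removed, 6 grape remain out of 21.
P = 6/21 × 5/20 = 30/420 = 1/14.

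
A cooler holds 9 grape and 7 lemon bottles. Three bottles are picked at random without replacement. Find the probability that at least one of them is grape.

P(no grape) = 7/16 × 6/15 × 5/14 = 210/3360 = 1/16.
P(at least one) = 1 − 1/16 = 15/16.

15/16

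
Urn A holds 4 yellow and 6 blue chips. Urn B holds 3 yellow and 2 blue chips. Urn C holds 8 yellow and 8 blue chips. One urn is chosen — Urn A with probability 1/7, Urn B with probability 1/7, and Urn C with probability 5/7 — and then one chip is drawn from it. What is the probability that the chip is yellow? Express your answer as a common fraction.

From Urn A: P(yellow) = 4/10.
From Urn B: P(yellow) = 3/5.
From Urn C: P(yellow) = 8/16.
Total probability = (1/7)(4/10) + (1/7)(3/5) + (5/7)(8/16) = 1/2.

1/2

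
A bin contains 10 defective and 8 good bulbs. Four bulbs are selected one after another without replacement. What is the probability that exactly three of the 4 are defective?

One ordering (defective drawn first) has probability 10/18 × 9/17 × 8/16 × 8/15 = 5760/73440 = 4/51.
There are C(4,3) = 4 such orderings, each equally likely, so P = 4 × 4/51 = 16/51.

16/51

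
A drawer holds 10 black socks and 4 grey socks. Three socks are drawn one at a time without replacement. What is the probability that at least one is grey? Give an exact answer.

61/91

P(no grey) = 10/14 × 9/13 × 8/12 = 720/2184 = 30/91.
P(at least one) = 1 − 30/91 = 61/91.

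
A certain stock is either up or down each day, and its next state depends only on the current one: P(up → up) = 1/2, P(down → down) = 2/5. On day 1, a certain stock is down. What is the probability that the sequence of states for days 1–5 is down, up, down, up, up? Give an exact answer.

9/100

Day 1 is given. For each transition, use the conditional probability from the current state:
P(up | down) = 3/5; P(down | up) = 1/2; P(up | down) = 3/5; P(up | up) = 1/2.
P = 3/5 × 1/2 × 3/5 × 1/2 = 9/100.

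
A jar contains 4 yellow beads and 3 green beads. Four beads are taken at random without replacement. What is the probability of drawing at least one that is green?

34/35

P(no green) = 4/7 × 3/6 × 2/5 × 1/4 = 24/840 = 1/35.
P(at least one) = 1 − 1/35 = 34/35.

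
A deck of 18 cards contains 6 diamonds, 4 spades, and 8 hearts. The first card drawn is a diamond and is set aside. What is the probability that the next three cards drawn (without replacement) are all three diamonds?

With the first card removed, 5 diamonds remain out of 17.
P = 5/17 × 4/16 × 3/15 = 60/4080 = 1/68.

1/68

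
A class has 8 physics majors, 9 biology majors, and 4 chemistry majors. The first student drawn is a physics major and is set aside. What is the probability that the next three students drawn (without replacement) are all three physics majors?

After the first draw, 7 of the remaining 20 students are physics majors.
P = 7/20 × 6/19 × 5/18 = 210/6840 = 7/228.

7/228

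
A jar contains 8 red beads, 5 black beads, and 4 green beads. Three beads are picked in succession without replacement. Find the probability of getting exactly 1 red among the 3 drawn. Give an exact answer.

One ordering (red drawn first) has probability 8/17 × 9/16 × 8/15 = 576/4080 = 12/85.
There are C(3,1) = 3 such orderings, each equally likely, so P = 3 × 12/85 = 36/85.

36/85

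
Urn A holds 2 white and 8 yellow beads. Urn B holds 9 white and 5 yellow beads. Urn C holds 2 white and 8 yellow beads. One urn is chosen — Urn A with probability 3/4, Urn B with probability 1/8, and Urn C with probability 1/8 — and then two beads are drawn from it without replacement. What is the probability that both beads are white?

From Urn A: P(both white) = (2/10)(1/9) = 1/45.
From Urn B: P(both white) = (9/14)(8/13) = 36/91.
From Urn C: P(both white) = (2/10)(1/9) = 1/45.
Total probability = (3/4)(1/45) + (1/8)(36/91) + (1/8)(1/45) = 2257/32760.

2257/32760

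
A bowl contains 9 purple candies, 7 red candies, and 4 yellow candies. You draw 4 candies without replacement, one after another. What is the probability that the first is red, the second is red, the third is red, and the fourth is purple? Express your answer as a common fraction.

21/1292

Each draw changes the counts, so multiply the conditional probabilities along the sequence:
P = 7/20 × 6/19 × 5/18 × 9/17 = 1890/116280 = 21/1292.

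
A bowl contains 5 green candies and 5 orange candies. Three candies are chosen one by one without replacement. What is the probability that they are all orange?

1/12

P = 5/10 × 4/9 × 3/8 = 60/720 = 1/12.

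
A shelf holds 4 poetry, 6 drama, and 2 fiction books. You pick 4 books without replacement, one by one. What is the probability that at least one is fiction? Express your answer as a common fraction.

P(no fiction) = 10/12 × 9/11 × 8/10 × 7/9 = 5040/11880 = 14/33.
P(at least one) = 1 − 14/33 = 19/33.

19/33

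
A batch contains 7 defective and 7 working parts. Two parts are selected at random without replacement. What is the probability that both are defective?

3/13

P = 7/14 × 6/13 = 42/182 = 3/13.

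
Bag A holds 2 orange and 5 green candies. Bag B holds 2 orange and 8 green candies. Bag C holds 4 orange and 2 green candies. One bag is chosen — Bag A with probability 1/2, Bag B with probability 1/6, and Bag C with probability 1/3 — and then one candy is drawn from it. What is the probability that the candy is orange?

251/630

From Bag A: P(orange) = 2/7.
From Bag B: P(orange) = 2/10.
From Bag C: P(orange) = 4/6.
Total probability = (1/2)(2/7) + (1/6)(2/10) + (1/3)(4/6) = 251/630.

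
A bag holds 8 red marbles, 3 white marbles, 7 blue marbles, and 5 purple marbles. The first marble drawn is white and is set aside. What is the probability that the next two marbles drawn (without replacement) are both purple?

10/231

With the first marble removed, 5 purple remain out of 22.
P = 5/22 × 4/21 = 20/462 = 10/231.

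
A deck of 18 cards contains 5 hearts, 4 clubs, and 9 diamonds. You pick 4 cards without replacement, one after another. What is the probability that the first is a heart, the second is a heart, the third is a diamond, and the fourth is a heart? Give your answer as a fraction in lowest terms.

1/136

Chain rule:
P = 5/18 × 4/17 × 9/16 × 3/15 = 540/73440 = 1/136.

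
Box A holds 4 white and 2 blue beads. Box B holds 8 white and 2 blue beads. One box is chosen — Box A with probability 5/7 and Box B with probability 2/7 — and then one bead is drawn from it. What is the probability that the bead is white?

74/105

From Box A: P(white) = 4/6.
From Box B: P(white) = 8/10.
Total probability = (5/7)(4/6) + (2/7)(8/10) = 74/105.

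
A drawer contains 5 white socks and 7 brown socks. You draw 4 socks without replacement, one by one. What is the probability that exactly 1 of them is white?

35/99

One ordering (white drawn first) has probability 5/12 × 7/11 × 6/10 × 5/9 = 1050/11880 = 35/396.
There are C(4,1) = 4 such orderings, each equally likely, so P = 4 × 35/396 = 35/99.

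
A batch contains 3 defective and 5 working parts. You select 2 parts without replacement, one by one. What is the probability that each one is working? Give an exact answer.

P(all working) = 5/8 × 4/7 = 20/56 = 5/14.

5/14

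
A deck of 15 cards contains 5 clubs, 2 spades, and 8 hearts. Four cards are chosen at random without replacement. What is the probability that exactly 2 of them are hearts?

28/65

One ordering (hearts drawn first) has probability 8/15 × 7/14 × 7/13 × 6/12 = 2352/32760 = 14/195.
There are C(4,2) = 6 such orderings, each equally likely, so P = 6 × 14/195 = 28/65.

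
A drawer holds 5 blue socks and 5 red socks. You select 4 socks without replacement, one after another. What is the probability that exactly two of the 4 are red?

One ordering (red drawn first) has probability 5/10 × 4/9 × 5/8 × 4/7 = 400/5040 = 5/63.
There are C(4,2) = 6 such orderings, each equally likely, so P = 6 × 5/63 = 10/21.

10/21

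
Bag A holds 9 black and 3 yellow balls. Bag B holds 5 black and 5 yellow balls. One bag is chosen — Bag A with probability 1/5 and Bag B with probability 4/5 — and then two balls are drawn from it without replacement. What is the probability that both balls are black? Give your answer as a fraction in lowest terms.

142/495

From Bag A: P(both black) = (9/12)(8/11) = 6/11.
From Bag B: P(both black) = (5/10)(4/9) = 2/9.
Total probability = (1/5)(6/11) + (4/5)(2/9) = 142/495.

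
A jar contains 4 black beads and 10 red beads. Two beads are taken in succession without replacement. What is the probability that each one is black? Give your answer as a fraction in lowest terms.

P(every draw is black) = 4/14 × 3/13 = 12/182 = 6/91.

6/91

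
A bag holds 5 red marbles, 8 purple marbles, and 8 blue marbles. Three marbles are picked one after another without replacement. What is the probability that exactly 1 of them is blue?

One ordering (blue drawn first) has probability 8/21 × 13/20 × 12/19 = 1248/7980 = 104/665.
There are C(3,1) = 3 such orderings, each equally likely, so P = 3 × 104/665 = 312/665.

312/665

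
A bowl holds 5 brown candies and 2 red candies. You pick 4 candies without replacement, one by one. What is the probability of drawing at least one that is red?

6/7

P(no red) = 5/7 × 4/6 × 3/5 × 2/4 = 120/840 = 1/7.
P(at least one) = 1 − 1/7 = 6/7.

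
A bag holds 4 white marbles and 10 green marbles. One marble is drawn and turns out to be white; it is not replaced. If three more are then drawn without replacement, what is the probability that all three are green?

60/143

With the first marble removed, 10 green remain out of 13.
P = 10/13 × 9/12 × 8/11 = 720/1716 = 60/143.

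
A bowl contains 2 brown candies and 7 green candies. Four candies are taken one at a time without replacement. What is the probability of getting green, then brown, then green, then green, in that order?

Multiply the probability of each draw given the previous ones:
P = 7/9 × 2/8 × 6/7 × 5/6 = 420/3024 = 5/36.

5/36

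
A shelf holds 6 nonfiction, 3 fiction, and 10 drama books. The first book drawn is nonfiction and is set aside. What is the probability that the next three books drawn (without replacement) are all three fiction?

1/816

With the first book removed, 3 fiction remain out of 18.
P = 3/18 × 2/17 × 1/16 = 6/4896 = 1/816.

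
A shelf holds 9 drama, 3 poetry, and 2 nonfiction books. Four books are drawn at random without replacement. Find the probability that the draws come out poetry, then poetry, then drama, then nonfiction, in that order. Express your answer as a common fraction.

9/2002

Multiply the probability of each draw given the previous ones:
P = 3/14 × 2/13 × 9/12 × 2/11 = 108/24024 = 9/2002.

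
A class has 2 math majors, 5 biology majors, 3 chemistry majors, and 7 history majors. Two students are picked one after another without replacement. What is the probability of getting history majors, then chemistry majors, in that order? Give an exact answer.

Each draw changes the counts, so multiply the conditional probabilities along the sequence:
P = 7/17 × 3/16 = 21/272.

21/272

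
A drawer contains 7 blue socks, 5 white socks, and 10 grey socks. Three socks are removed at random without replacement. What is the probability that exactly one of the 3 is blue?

21/44

One ordering (blue drawn first) has probability 7/22 × 15/21 × 14/20 = 1470/9240 = 7/44.
There are C(3,1) = 3 such orderings, each equally likely, so P = 3 × 7/44 = 21/44.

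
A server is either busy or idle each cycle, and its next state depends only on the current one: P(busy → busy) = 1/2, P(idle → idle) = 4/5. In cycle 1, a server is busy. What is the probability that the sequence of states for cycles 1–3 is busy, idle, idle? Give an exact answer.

Cycle 1 is given. For each transition, use the conditional probability from the current state:
P(idle | busy) = 1/2; P(idle | idle) = 4/5.
P = 1/2 × 4/5 = 4/10 = 2/5.

2/5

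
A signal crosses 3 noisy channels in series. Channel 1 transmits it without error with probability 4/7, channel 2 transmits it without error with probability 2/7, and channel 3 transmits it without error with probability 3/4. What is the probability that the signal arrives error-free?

The events are sequential, so multiply the conditional probabilities:
P = 4/7 × 2/7 × 3/4 = 24/196 = 6/49.

6/49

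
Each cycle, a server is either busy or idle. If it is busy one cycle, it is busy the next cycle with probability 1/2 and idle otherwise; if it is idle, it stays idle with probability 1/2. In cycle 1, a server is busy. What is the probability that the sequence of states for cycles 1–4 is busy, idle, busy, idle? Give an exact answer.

1/8

Cycle 1 is given. For each transition, use the conditional probability from the current state:
P(idle | busy) = 1/2; P(busy | idle) = 1/2; P(idle | busy) = 1/2.
P = 1/2 × 1/2 × 1/2 = 1/8.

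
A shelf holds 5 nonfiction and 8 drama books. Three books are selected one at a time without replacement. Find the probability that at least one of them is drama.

138/143

P(no drama) = 5/13 × 4/12 × 3/11 = 60/1716 = 5/143.
P(at least one) = 1 − 5/143 = 138/143.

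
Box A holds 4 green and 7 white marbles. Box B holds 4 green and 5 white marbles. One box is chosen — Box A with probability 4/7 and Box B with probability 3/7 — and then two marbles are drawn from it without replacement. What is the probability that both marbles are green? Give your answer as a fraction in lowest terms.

From Box A: P(both green) = (4/11)(3/10) = 6/55.
From Box B: P(both green) = (4/9)(3/8) = 1/6.
Total probability = (4/7)(6/55) + (3/7)(1/6) = 103/770.

103/770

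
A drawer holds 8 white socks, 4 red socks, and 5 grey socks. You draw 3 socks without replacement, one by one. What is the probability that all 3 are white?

7/85

P = 8/17 × 7/16 × 6/15 = 336/4080 = 7/85.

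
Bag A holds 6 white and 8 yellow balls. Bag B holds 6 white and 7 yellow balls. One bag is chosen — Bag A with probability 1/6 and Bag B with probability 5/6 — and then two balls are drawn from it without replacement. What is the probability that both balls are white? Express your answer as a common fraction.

From Bag A: P(both white) = (6/14)(5/13) = 15/91.
From Bag B: P(both white) = (6/13)(5/12) = 5/26.
Total probability = (1/6)(15/91) + (5/6)(5/26) = 205/1092.

205/1092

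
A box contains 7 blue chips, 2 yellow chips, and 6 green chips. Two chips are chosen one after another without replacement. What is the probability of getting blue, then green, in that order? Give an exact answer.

1/5

Chain rule:
P = 7/15 × 6/14 = 42/210 = 1/5.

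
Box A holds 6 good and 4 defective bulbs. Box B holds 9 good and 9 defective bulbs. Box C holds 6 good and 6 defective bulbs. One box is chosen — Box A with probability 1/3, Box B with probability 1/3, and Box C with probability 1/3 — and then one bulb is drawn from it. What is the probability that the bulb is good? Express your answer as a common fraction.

From Box A: P(good) = 6/10.
From Box B: P(good) = 9/18.
From Box C: P(good) = 6/12.
Total probability = (1/3)(6/10) + (1/3)(9/18) + (1/3)(6/12) = 8/15.

8/15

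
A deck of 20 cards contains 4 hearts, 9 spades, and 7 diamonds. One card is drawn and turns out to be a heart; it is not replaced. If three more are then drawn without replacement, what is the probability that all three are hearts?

After the first draw, 3 of the remaining 19 cards are hearts.
P = 3/19 × 2/18 × 1/17 = 6/5814 = 1/969.

1/969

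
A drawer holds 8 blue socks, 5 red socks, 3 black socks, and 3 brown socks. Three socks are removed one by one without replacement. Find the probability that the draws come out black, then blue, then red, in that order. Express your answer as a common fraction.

Chain rule:
P = 3/19 × 8/18 × 5/17 = 120/5814 = 20/969.

20/969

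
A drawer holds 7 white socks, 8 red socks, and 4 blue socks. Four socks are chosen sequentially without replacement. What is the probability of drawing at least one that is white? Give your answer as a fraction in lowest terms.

1127/1292

P(no white) = 12/19 × 11/18 × 10/17 × 9/16 = 11880/93024 = 165/1292.
P(at least one) = 1 − 165/1292 = 1127/1292.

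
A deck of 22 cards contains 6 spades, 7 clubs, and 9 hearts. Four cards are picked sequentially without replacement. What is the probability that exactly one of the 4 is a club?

91/209

One ordering (a club drawn first) has probability 7/22 × 15/21 × 14/20 × 13/19 = 19110/175560 = 91/836.
There are C(4,1) = 4 such orderings, each equally likely, so P = 4 × 91/836 = 91/209.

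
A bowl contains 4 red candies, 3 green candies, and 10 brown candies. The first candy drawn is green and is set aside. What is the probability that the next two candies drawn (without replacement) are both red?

1/20

With the first candy removed, 4 red remain out of 16.
P = 4/16 × 3/15 = 12/240 = 1/20.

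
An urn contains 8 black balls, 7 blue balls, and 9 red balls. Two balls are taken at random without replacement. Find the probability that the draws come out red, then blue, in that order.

21/184

Each draw changes the counts, so multiply the conditional probabilities along the sequence:
P = 9/24 × 7/23 = 63/552 = 21/184.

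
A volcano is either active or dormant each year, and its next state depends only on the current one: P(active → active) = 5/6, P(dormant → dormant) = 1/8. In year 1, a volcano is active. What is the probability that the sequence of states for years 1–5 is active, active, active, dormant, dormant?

Year 1 is given. For each transition, use the conditional probability from the current state:
P(active | active) = 5/6; P(active | active) = 5/6; P(dormant | active) = 1/6; P(dormant | dormant) = 1/8.
P = 5/6 × 5/6 × 1/6 × 1/8 = 25/1728.

25/1728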